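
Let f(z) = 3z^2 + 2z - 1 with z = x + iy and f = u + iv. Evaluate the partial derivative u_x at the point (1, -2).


Step 1: f(z) = 3(x+iy)^2 + 2(x+iy) - 1
Step 2: u = 3(x^2 - y^2) + 2x - 1
Step 3: u_x = 6x + 2
Step 4: At (1, -2): u_x = 6 + 2 = 8

8


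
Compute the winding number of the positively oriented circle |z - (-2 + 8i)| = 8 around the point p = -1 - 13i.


Step 1: Center c = (-2, 8), radius = 8
Step 2: |p - c|^2 = 1^2 + (-21)^2 = 442
Step 3: r^2 = 64
Step 4: |p-c| > r so winding number = 0

0


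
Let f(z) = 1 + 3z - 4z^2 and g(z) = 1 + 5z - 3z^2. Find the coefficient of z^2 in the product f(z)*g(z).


Step 1: z^2 term in f*g comes from: (1)*(-3z^2) + (3z)*(5z) + (-4z^2)*(1)
Step 2: = -3 + 15 - 4
Step 3: = 8

8


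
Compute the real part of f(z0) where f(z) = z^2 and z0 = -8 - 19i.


Step 1: z0 = -8 - 19i
Step 2: z0^2 = (-8)^2 - (-19)^2 + 304i
Step 3: real part = 64 - 361 = -297

-297


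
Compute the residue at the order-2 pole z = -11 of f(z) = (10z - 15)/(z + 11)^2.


Step 1: Pole of order 2 at z = -11
Step 2: Res = lim d/dz [(z + 11)^2 * f(z)] as z -> -11
Step 3: (z + 11)^2 * f(z) = 10z - 15
Step 4: d/dz[10z - 15] = 10

10


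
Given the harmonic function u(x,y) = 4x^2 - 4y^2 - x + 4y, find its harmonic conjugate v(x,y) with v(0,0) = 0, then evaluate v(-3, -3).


Step 1: v_x = -u_y = 8y - 4
Step 2: v_y = u_x = 8x - 1
Step 3: v = 8xy - 4x - y + C
Step 4: v(0,0) = 0 => C = 0
Step 5: v(-3, -3) = 87

87


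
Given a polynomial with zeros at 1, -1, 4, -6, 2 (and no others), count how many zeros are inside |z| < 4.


Step 1: Check each root:
  z = 1: |1| = 1 < 4
  z = -1: |-1| = 1 < 4
  z = 4: |4| = 4 >= 4
  z = -6: |-6| = 6 >= 4
  z = 2: |2| = 2 < 4
Step 2: Count = 3

3


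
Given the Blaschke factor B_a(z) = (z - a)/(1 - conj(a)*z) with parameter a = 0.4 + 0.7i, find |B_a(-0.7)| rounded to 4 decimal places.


Step 1: Numerator z0 - a = -0.7 - (0.4 + 0.7i) = -1.1 - 0.7i
Step 2: Denominator 1 - conj(a)*z0 = 1 - (0.4 - 0.7i)*(-0.7) = 1.28 - 0.49i
Step 3: |z0 - a|^2 = (-1.1)^2 + (-0.7)^2 = 1.7; |1 - conj(a)*z0|^2 = 1.28^2 + (-0.49)^2 = 1.8785
Step 4: |B_a(-0.7)| = sqrt(1.7 / 1.8785) = sqrt(0.904977)
Step 5: = 0.9513

0.9513


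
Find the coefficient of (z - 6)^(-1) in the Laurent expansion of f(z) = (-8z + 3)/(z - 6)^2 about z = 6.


Step 1: Write the numerator in powers of (z - 6): -8z + 3 = -8(z - 6) + (-8*6 + 3) = -8(z - 6) - 45
Step 2: Divide by (z - 6)^2: f(z) = -45(z - 6)^(-2) - 8(z - 6)^(-1)
Step 3: This finite sum is the Laurent series of f about z = 6.
Step 4: Coefficient of (z - 6)^(-1) = coefficient of (z - 6) in the re-centred numerator = -8

-8


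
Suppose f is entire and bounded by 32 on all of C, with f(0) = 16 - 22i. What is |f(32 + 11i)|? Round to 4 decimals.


Step 1: By Liouville's theorem, a bounded entire function is constant.
Step 2: f(z) = f(0) = 16 - 22i for all z.
Step 3: |f(w)| = |16 - 22i| = sqrt(256 + 484)
Step 4: = 27.2029

27.2029


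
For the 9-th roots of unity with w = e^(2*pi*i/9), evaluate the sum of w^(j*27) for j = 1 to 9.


Step 1: The sum sum_{j=1}^{n} w^(k*j) equals n if n | k, else 0.
Step 2: Here n = 9, k = 27
Step 3: Does n divide k? 9 | 27 -> True
Step 4: Sum = 9

9


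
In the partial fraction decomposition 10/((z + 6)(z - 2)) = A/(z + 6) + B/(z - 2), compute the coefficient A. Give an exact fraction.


Step 1: Multiply both sides by (z + 6) and set z = -6
Step 2: A = 10 / (-6 - 2)
Step 3: A = 10 / (-8)
Step 4: A = -5/4

-5/4


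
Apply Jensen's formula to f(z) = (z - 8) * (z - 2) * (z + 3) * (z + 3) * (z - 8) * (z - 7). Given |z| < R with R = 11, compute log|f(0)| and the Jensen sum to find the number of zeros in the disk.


Jensen's formula: (1/2pi)*integral log|f(Re^it)|dt = log|f(0)| + sum_{|a_k|<R} log(R/|a_k|)
Step 1: f(0) = (-8) * (-2) * 3 * 3 * (-8) * (-7) = 8064
Step 2: log|f(0)| = log|8| + log|2| + log|-3| + log|-3| + log|8| + log|7| = 8.9952
Step 3: Zeros inside |z| < 11: 8, 2, -3, -3, 8, 7
Step 4: Jensen sum = log(11/8) + log(11/2) + log(11/3) + log(11/3) + log(11/8) + log(11/7) = 5.3922
Step 5: n(R) = number of terms in the Jensen sum = count of zeros inside |z| < 11 = 6

6


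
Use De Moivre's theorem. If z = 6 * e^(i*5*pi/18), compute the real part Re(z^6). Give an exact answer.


Step 1: By De Moivre's theorem, z^6 = 6^6 * e^(i*6*5*pi/18) = 46656 * (cos(5*pi/3) + i*sin(5*pi/3))
Step 2: |z|^6 = 6^6 = 46656
Step 3: The angle 5*pi/3 already lies in [0, 2*pi)
Step 4: cos(5*pi/3) = 1/2
Step 5: Re(z^6) = 46656 * 1/2 = 23328

23328


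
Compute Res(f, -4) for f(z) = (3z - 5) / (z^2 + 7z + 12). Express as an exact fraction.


Step 1: Q(z) = z^2 + 7z + 12 = (z + 4)(z + 3)
Step 2: Q'(z) = 2z + 7
Step 3: Q'(-4) = -1, P(-4) = -17
Step 4: Res = P(-4)/Q'(-4) = -17/(-1) = 17

17


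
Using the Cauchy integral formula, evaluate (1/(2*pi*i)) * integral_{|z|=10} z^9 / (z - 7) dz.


Step 1: f(z) = z^9, a = 7 is inside |z| = 10
Step 2: By Cauchy integral formula: (1/(2pi*i)) * integral = f(a)
Step 3: f(7) = 7^9 = 40353607

40353607


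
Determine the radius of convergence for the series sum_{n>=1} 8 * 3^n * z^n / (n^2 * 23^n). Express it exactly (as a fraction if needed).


Step 1: General term a_n = 8 * 3^n / (n^2 * 23^n)
Step 2: By the root test, |a_n|^(1/n) = 8^(1/n) * 3 / (n^(2/n) * 23) -> 3/23 as n -> infinity (since 8^(1/n) -> 1 and n^(2/n) -> 1)
Step 3: R = 1/lim|a_n|^(1/n) = 23/3

23/3


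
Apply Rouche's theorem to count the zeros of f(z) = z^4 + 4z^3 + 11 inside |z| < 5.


Step 1: On |z| = 5 the three terms have sizes |z^4| = 5^4 = 625, |4z^3| = 4*5^3 = 500, |11| = 11
Step 2: The dominant term is g(z) = z^4; let h(z) = 4z^3 + 11 so f = g + h
Step 3: On |z| = 5: |g| = 625 and |h| <= 500 + 11 = 511
Step 4: Since 625 > 511, |h| < |g| on |z| = 5, so by Rouche f has the same number of zeros as g inside |z| < 5
Step 5: g(z) = z^4 has 4 zeros (all at the origin) inside |z| < 5. Answer = 4

4


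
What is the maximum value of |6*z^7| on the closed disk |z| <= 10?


Step 1: On |z| = 10, |f(z)| = 6 * |z|^7 = 6 * 10^7
Step 2: By maximum modulus principle, maximum is on boundary.
Step 3: Maximum = 6 * 10000000 = 60000000

60000000


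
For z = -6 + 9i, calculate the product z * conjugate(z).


Step 1: conj(z) = -6 - 9i
Step 2: z * conj(z) = (-6)^2 + 9^2
Step 3: = 36 + 81 = 117

117


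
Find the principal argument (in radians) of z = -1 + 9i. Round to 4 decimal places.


Step 1: z = -1 + 9i
Step 2: arg(z) = atan2(9, -1)
Step 3: arg(z) = 1.6815

1.6815


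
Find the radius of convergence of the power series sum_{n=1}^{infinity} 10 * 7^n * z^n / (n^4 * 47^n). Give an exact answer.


Step 1: General term a_n = 10 * 7^n / (n^4 * 47^n)
Step 2: By the root test, |a_n|^(1/n) = 10^(1/n) * 7 / (n^(4/n) * 47) -> 7/47 as n -> infinity (since 10^(1/n) -> 1 and n^(4/n) -> 1)
Step 3: R = 1/lim|a_n|^(1/n) = 47/7

47/7


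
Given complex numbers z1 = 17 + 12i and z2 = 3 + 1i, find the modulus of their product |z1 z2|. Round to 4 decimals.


Step 1: |z1| = sqrt(17^2 + 12^2) = sqrt(433)
Step 2: |z2| = sqrt(3^2 + 1^2) = sqrt(10)
Step 3: |z1*z2| = |z1|*|z2| = sqrt(433) * sqrt(10) = sqrt(433 * 10) = sqrt(4330)
Step 4: = 65.8027

65.8027


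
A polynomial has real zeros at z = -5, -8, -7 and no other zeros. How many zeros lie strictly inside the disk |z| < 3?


Step 1: Check each root:
  z = -5: |-5| = 5 >= 3
  z = -8: |-8| = 8 >= 3
  z = -7: |-7| = 7 >= 3
Step 2: Count = 0

0


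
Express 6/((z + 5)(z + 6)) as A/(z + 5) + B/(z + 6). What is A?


Step 1: Multiply both sides by (z + 5) and set z = -5
Step 2: A = 6 / (-5 + 6)
Step 3: A = 6 / 1
Step 4: A = 6

6


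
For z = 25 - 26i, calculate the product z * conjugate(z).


Step 1: conj(z) = 25 + 26i
Step 2: z * conj(z) = 25^2 + (-26)^2
Step 3: = 625 + 676 = 1301

1301


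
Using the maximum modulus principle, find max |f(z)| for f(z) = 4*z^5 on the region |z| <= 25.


Step 1: On |z| = 25, |f(z)| = 4 * |z|^5 = 4 * 25^5
Step 2: By maximum modulus principle, maximum is on boundary.
Step 3: Maximum = 4 * 9765625 = 39062500

39062500


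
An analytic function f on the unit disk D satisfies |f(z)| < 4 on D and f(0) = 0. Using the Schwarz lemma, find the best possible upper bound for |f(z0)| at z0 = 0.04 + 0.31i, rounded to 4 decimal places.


Step 1: g = f/4 maps D -> D with g(0) = 0, so by the Schwarz lemma |g(z)| <= |z|, i.e. |f(z)| <= 4|z|; this is sharp (f(z) = 4z).
Step 2: |z0|^2 = 0.04^2 + 0.31^2 = 0.0977
Step 3: |z0| = sqrt(0.0977) = 0.31257
Step 4: Best bound = 4 * |z0| = 4 * 0.31257 = 1.2503

1.2503


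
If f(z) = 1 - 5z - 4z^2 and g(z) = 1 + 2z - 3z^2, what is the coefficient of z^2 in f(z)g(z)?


Step 1: z^2 term in f*g comes from: (1)*(-3z^2) + (-5z)*(2z) + (-4z^2)*(1)
Step 2: = -3 - 10 - 4
Step 3: = -17

-17


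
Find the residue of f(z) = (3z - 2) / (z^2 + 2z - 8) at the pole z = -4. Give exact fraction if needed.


Step 1: Q(z) = z^2 + 2z - 8 = (z + 4)(z - 2)
Step 2: Q'(z) = 2z + 2
Step 3: Q'(-4) = -6, P(-4) = -14
Step 4: Res = P(-4)/Q'(-4) = -14/(-6) = 7/3

7/3


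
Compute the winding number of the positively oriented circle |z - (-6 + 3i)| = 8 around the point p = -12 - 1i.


Step 1: Center c = (-6, 3), radius = 8
Step 2: |p - c|^2 = (-6)^2 + (-4)^2 = 52
Step 3: r^2 = 64
Step 4: |p-c| < r so winding number = 1

1


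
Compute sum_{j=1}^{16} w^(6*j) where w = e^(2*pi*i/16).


Step 1: The sum sum_{j=1}^{n} w^(k*j) equals n if n | k, else 0.
Step 2: Here n = 16, k = 6
Step 3: Does n divide k? 16 | 6 -> False
Step 4: Sum = 0

0


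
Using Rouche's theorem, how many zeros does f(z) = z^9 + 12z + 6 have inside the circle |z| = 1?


Step 1: On |z| = 1 the three terms have sizes |z^9| = 1^9 = 1, |12z| = 12*1 = 12, |6| = 6
Step 2: The dominant term is g(z) = 12z; let h(z) = z^9 + 6 so f = g + h
Step 3: On |z| = 1: |g| = 12 and |h| <= 1 + 6 = 7
Step 4: Since 12 > 7, |h| < |g| on |z| = 1, so by Rouche f has the same number of zeros as g inside |z| < 1
Step 5: g(z) = 12z has 1 zero (at the origin, multiplicity 1) inside |z| < 1. Answer = 1

1


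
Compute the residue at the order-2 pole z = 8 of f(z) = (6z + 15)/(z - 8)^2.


Step 1: Pole of order 2 at z = 8
Step 2: Res = lim d/dz [(z - 8)^2 * f(z)] as z -> 8
Step 3: (z - 8)^2 * f(z) = 6z + 15
Step 4: d/dz[6z + 15] = 6

6


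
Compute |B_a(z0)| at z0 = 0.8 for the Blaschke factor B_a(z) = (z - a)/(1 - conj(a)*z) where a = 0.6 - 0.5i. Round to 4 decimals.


Step 1: Numerator z0 - a = 0.8 - (0.6 - 0.5i) = 0.2 + 0.5i
Step 2: Denominator 1 - conj(a)*z0 = 1 - (0.6 + 0.5i)*0.8 = 0.52 - 0.4i
Step 3: |z0 - a|^2 = 0.2^2 + 0.5^2 = 0.29; |1 - conj(a)*z0|^2 = 0.52^2 + (-0.4)^2 = 0.4304
Step 4: |B_a(0.8)| = sqrt(0.29 / 0.4304) = sqrt(0.673792)
Step 5: = 0.8208

0.8208


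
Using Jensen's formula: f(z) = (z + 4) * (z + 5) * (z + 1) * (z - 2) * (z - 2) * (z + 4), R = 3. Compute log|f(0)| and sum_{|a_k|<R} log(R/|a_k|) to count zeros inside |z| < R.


Jensen's formula: (1/2pi)*integral log|f(Re^it)|dt = log|f(0)| + sum_{|a_k|<R} log(R/|a_k|)
Step 1: f(0) = 4 * 5 * 1 * (-2) * (-2) * 4 = 320
Step 2: log|f(0)| = log|-4| + log|-5| + log|-1| + log|2| + log|2| + log|-4| = 5.7683
Step 3: Zeros inside |z| < 3: -1, 2, 2
Step 4: Jensen sum = log(3/1) + log(3/2) + log(3/2) = 1.9095
Step 5: n(R) = number of terms in the Jensen sum = count of zeros inside |z| < 3 = 3

3


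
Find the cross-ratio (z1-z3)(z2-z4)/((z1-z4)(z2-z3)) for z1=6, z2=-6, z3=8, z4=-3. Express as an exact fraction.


Step 1: (z1-z3)(z2-z4) = (-2) * (-3) = 6
Step 2: (z1-z4)(z2-z3) = 9 * (-14) = -126
Step 3: Cross-ratio = -6/126 = -1/21

-1/21


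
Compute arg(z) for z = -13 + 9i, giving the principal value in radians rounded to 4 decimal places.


Step 1: z = -13 + 9i
Step 2: arg(z) = atan2(9, -13)
Step 3: arg(z) = 2.536

2.536


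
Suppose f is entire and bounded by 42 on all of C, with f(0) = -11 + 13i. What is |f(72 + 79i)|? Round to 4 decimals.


Step 1: By Liouville's theorem, a bounded entire function is constant.
Step 2: f(z) = f(0) = -11 + 13i for all z.
Step 3: |f(w)| = |-11 + 13i| = sqrt(121 + 169)
Step 4: = 17.0294

17.0294


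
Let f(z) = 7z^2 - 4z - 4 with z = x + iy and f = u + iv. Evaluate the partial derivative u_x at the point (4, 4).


Step 1: f(z) = 7(x+iy)^2 - 4(x+iy) - 4
Step 2: u = 7(x^2 - y^2) - 4x - 4
Step 3: u_x = 14x - 4
Step 4: At (4, 4): u_x = 56 - 4 = 52

52


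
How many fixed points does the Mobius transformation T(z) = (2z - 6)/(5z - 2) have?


Step 1: Fixed points satisfy T(z) = z
Step 2: 5z^2 - 4z + 6 = 0
Step 3: Discriminant = (-4)^2 - 4*5*6 = -104
Step 4: Number of fixed points = 2

2


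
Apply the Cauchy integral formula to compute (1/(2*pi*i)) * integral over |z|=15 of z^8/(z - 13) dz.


Step 1: f(z) = z^8, a = 13 is inside |z| = 15
Step 2: By Cauchy integral formula: (1/(2pi*i)) * integral = f(a)
Step 3: f(13) = 13^8 = 815730721

815730721


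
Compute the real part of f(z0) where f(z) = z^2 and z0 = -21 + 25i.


Step 1: z0 = -21 + 25i
Step 2: z0^2 = (-21)^2 - 25^2 - 1050i
Step 3: real part = 441 - 625 = -184

-184


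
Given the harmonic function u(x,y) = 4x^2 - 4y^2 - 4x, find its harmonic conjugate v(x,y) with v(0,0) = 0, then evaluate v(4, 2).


Step 1: v_x = -u_y = 8y + 0
Step 2: v_y = u_x = 8x - 4
Step 3: v = 8xy - 4y + C
Step 4: v(0,0) = 0 => C = 0
Step 5: v(4, 2) = 56

56


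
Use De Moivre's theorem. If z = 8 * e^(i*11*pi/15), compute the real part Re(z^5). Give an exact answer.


Step 1: By De Moivre's theorem, z^5 = 8^5 * e^(i*5*11*pi/15) = 32768 * (cos(11*pi/3) + i*sin(11*pi/3))
Step 2: |z|^5 = 8^5 = 32768
Step 3: Reduce the angle mod 2*pi: 11*pi/3 - 2*pi = 5*pi/3
Step 4: cos(5*pi/3) = 1/2
Step 5: Re(z^5) = 32768 * 1/2 = 16384

16384


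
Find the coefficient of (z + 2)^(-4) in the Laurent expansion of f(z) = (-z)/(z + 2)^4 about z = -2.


Step 1: Write the numerator in powers of (z + 2): -z = -(z + 2) + (-1*(-2) + 0) = -(z + 2) + 2
Step 2: Divide by (z + 2)^4: f(z) = 2(z + 2)^(-4) - (z + 2)^(-3)
Step 3: This finite sum is the Laurent series of f about z = -2.
Step 4: Coefficient of (z + 2)^(-4) = -1*(-2) + 0 = 2

2


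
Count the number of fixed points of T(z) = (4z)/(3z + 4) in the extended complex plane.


Step 1: Fixed points satisfy T(z) = z
Step 2: 3z^2 = 0
Step 3: Discriminant = 0^2 - 4*3*0 = 0
Step 4: Number of fixed points = 1

1


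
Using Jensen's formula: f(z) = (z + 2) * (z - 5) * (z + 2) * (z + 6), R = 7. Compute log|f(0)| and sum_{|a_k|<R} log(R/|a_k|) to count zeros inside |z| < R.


Jensen's formula: (1/2pi)*integral log|f(Re^it)|dt = log|f(0)| + sum_{|a_k|<R} log(R/|a_k|)
Step 1: f(0) = 2 * (-5) * 2 * 6 = -120
Step 2: log|f(0)| = log|-2| + log|5| + log|-2| + log|-6| = 4.7875
Step 3: Zeros inside |z| < 7: -2, 5, -2, -6
Step 4: Jensen sum = log(7/2) + log(7/5) + log(7/2) + log(7/6) = 2.9961
Step 5: n(R) = number of terms in the Jensen sum = count of zeros inside |z| < 7 = 4

4


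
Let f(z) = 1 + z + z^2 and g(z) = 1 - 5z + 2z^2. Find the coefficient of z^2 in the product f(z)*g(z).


Step 1: z^2 term in f*g comes from: (1)*(2z^2) + (z)*(-5z) + (z^2)*(1)
Step 2: = 2 - 5 + 1
Step 3: = -2

-2


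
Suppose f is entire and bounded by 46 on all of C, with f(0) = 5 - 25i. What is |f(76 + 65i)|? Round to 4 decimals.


Step 1: By Liouville's theorem, a bounded entire function is constant.
Step 2: f(z) = f(0) = 5 - 25i for all z.
Step 3: |f(w)| = |5 - 25i| = sqrt(25 + 625)
Step 4: = 25.4951

25.4951


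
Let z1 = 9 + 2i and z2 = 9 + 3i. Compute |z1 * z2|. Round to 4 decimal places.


Step 1: |z1| = sqrt(9^2 + 2^2) = sqrt(85)
Step 2: |z2| = sqrt(9^2 + 3^2) = sqrt(90)
Step 3: |z1*z2| = |z1|*|z2| = sqrt(85) * sqrt(90) = sqrt(85 * 90) = sqrt(7650)
Step 4: = 87.4643

87.4643


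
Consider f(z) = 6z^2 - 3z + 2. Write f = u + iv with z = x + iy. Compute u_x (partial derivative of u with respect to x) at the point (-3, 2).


Step 1: f(z) = 6(x+iy)^2 - 3(x+iy) + 2
Step 2: u = 6(x^2 - y^2) - 3x + 2
Step 3: u_x = 12x - 3
Step 4: At (-3, 2): u_x = -36 - 3 = -39

-39


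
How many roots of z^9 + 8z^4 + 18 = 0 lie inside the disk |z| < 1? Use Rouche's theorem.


Step 1: On |z| = 1 the three terms have sizes |z^9| = 1^9 = 1, |8z^4| = 8*1^4 = 8, |18| = 18
Step 2: The dominant term is g(z) = 18; let h(z) = z^9 + 8z^4 so f = g + h
Step 3: On |z| = 1: |g| = 18 and |h| <= 1 + 8 = 9
Step 4: Since 18 > 9, |h| < |g| on |z| = 1, so by Rouche f has the same number of zeros as g inside |z| < 1
Step 5: g(z) = 18 is a nonzero constant with no zeros inside |z| < 1. Answer = 0

0


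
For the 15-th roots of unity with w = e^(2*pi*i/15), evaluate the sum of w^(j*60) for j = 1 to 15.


Step 1: The sum sum_{j=1}^{n} w^(k*j) equals n if n | k, else 0.
Step 2: Here n = 15, k = 60
Step 3: Does n divide k? 15 | 60 -> True
Step 4: Sum = 15

15


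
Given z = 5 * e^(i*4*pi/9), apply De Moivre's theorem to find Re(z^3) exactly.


Step 1: By De Moivre's theorem, z^3 = 5^3 * e^(i*3*4*pi/9) = 125 * (cos(4*pi/3) + i*sin(4*pi/3))
Step 2: |z|^3 = 5^3 = 125
Step 3: The angle 4*pi/3 already lies in [0, 2*pi)
Step 4: cos(4*pi/3) = -1/2
Step 5: Re(z^3) = 125 * (-1/2) = -125/2

-125/2


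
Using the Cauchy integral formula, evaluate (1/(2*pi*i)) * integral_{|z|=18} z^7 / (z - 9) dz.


Step 1: f(z) = z^7, a = 9 is inside |z| = 18
Step 2: By Cauchy integral formula: (1/(2pi*i)) * integral = f(a)
Step 3: f(9) = 9^7 = 4782969

4782969


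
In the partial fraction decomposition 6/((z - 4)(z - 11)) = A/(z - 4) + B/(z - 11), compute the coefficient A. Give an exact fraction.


Step 1: Multiply both sides by (z - 4) and set z = 4
Step 2: A = 6 / (4 - 11)
Step 3: A = 6 / (-7)
Step 4: A = -6/7

-6/7


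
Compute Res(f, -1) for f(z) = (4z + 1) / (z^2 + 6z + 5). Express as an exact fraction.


Step 1: Q(z) = z^2 + 6z + 5 = (z + 1)(z + 5)
Step 2: Q'(z) = 2z + 6
Step 3: Q'(-1) = 4, P(-1) = -3
Step 4: Res = P(-1)/Q'(-1) = -3/4 = -3/4

-3/4


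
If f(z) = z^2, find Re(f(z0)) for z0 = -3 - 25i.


Step 1: z0 = -3 - 25i
Step 2: z0^2 = (-3)^2 - (-25)^2 + 150i
Step 3: real part = 9 - 625 = -616

-616


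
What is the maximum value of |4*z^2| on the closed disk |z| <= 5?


Step 1: On |z| = 5, |f(z)| = 4 * |z|^2 = 4 * 5^2
Step 2: By maximum modulus principle, maximum is on boundary.
Step 3: Maximum = 4 * 25 = 100

100


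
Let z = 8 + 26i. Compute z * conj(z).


Step 1: conj(z) = 8 - 26i
Step 2: z * conj(z) = 8^2 + 26^2
Step 3: = 64 + 676 = 740

740


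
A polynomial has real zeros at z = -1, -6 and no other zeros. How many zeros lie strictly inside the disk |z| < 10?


Step 1: Check each root:
  z = -1: |-1| = 1 < 10
  z = -6: |-6| = 6 < 10
Step 2: Count = 2

2


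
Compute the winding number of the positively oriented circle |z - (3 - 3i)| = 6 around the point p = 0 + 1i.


Step 1: Center c = (3, -3), radius = 6
Step 2: |p - c|^2 = (-3)^2 + 4^2 = 25
Step 3: r^2 = 36
Step 4: |p-c| < r so winding number = 1

1


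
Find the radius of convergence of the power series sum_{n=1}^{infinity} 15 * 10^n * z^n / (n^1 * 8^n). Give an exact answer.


Step 1: General term a_n = 15 * 10^n / (n^1 * 8^n)
Step 2: By the root test, |a_n|^(1/n) = 15^(1/n) * 10 / (n^(1/n) * 8) -> 10/8 as n -> infinity (since 15^(1/n) -> 1 and n^(1/n) -> 1)
Step 3: R = 1/lim|a_n|^(1/n) = 8/10 = 4/5

4/5


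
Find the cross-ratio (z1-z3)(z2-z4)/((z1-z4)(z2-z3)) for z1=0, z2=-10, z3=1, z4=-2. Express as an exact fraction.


Step 1: (z1-z3)(z2-z4) = (-1) * (-8) = 8
Step 2: (z1-z4)(z2-z3) = 2 * (-11) = -22
Step 3: Cross-ratio = -8/22 = -4/11

-4/11


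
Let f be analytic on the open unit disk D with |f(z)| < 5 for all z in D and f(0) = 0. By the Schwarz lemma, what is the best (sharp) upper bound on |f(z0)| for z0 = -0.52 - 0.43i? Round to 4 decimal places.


Step 1: g = f/5 maps D -> D with g(0) = 0, so by the Schwarz lemma |g(z)| <= |z|, i.e. |f(z)| <= 5|z|; this is sharp (f(z) = 5z).
Step 2: |z0|^2 = (-0.52)^2 + (-0.43)^2 = 0.4553
Step 3: |z0| = sqrt(0.4553) = 0.674759
Step 4: Best bound = 5 * |z0| = 5 * 0.674759 = 3.3738

3.3738


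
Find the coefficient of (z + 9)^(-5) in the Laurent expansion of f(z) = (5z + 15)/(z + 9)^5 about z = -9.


Step 1: Write the numerator in powers of (z + 9): 5z + 15 = 5(z + 9) + (5*(-9) + 15) = 5(z + 9) - 30
Step 2: Divide by (z + 9)^5: f(z) = -30(z + 9)^(-5) + 5(z + 9)^(-4)
Step 3: This finite sum is the Laurent series of f about z = -9.
Step 4: Coefficient of (z + 9)^(-5) = 5*(-9) + 15 = -30

-30


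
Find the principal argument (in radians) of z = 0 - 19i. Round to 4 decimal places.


Step 1: z = 0 - 19i
Step 2: arg(z) = atan2(-19, 0)
Step 3: arg(z) = -1.5708

-1.5708


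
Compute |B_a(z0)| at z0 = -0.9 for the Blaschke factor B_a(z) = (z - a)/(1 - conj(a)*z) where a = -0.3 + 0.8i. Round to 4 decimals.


Step 1: Numerator z0 - a = -0.9 - (-0.3 + 0.8i) = -0.6 - 0.8i
Step 2: Denominator 1 - conj(a)*z0 = 1 - (-0.3 - 0.8i)*(-0.9) = 0.73 - 0.72i
Step 3: |z0 - a|^2 = (-0.6)^2 + (-0.8)^2 = 1; |1 - conj(a)*z0|^2 = 0.73^2 + (-0.72)^2 = 1.0513
Step 4: |B_a(-0.9)| = sqrt(1 / 1.0513) = sqrt(0.951203)
Step 5: = 0.9753

0.9753


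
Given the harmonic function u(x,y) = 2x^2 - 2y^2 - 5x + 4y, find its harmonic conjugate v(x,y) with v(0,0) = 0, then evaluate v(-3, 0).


Step 1: v_x = -u_y = 4y - 4
Step 2: v_y = u_x = 4x - 5
Step 3: v = 4xy - 4x - 5y + C
Step 4: v(0,0) = 0 => C = 0
Step 5: v(-3, 0) = 12

12


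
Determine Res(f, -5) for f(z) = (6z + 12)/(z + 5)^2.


Step 1: Pole of order 2 at z = -5
Step 2: Res = lim d/dz [(z + 5)^2 * f(z)] as z -> -5
Step 3: (z + 5)^2 * f(z) = 6z + 12
Step 4: d/dz[6z + 12] = 6

6


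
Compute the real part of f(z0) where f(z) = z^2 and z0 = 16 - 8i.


Step 1: z0 = 16 - 8i
Step 2: z0^2 = 16^2 - (-8)^2 - 256i
Step 3: real part = 256 - 64 = 192

192


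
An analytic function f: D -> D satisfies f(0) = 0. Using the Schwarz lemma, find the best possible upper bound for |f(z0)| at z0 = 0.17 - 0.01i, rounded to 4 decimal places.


Step 1: Schwarz lemma: if f: D -> D is analytic with f(0) = 0, then |f(z)| <= |z| for all z in D, and this is sharp (f(z) = z).
Step 2: |z0|^2 = 0.17^2 + (-0.01)^2 = 0.029
Step 3: |z0| = sqrt(0.029) = 0.170294
Step 4: Best bound = |z0| = 0.1703

0.1703


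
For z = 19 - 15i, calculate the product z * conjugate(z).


Step 1: conj(z) = 19 + 15i
Step 2: z * conj(z) = 19^2 + (-15)^2
Step 3: = 361 + 225 = 586

586


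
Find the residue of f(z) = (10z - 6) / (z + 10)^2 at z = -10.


Step 1: Pole of order 2 at z = -10
Step 2: Res = lim d/dz [(z + 10)^2 * f(z)] as z -> -10
Step 3: (z + 10)^2 * f(z) = 10z - 6
Step 4: d/dz[10z - 6] = 10

10


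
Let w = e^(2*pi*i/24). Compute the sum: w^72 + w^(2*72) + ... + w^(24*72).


Step 1: The sum sum_{j=1}^{n} w^(k*j) equals n if n | k, else 0.
Step 2: Here n = 24, k = 72
Step 3: Does n divide k? 24 | 72 -> True
Step 4: Sum = 24

24


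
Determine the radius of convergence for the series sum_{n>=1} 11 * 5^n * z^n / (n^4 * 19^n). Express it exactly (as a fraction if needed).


Step 1: General term a_n = 11 * 5^n / (n^4 * 19^n)
Step 2: By the root test, |a_n|^(1/n) = 11^(1/n) * 5 / (n^(4/n) * 19) -> 5/19 as n -> infinity (since 11^(1/n) -> 1 and n^(4/n) -> 1)
Step 3: R = 1/lim|a_n|^(1/n) = 19/5

19/5


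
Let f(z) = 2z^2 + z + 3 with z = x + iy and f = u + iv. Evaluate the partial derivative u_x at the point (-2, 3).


Step 1: f(z) = 2(x+iy)^2 + (x+iy) + 3
Step 2: u = 2(x^2 - y^2) + x + 3
Step 3: u_x = 4x + 1
Step 4: At (-2, 3): u_x = -8 + 1 = -7

-7


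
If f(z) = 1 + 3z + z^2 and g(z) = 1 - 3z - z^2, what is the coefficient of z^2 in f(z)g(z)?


Step 1: z^2 term in f*g comes from: (1)*(-z^2) + (3z)*(-3z) + (z^2)*(1)
Step 2: = -1 - 9 + 1
Step 3: = -9

-9


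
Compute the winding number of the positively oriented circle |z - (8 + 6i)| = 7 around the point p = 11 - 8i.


Step 1: Center c = (8, 6), radius = 7
Step 2: |p - c|^2 = 3^2 + (-14)^2 = 205
Step 3: r^2 = 49
Step 4: |p-c| > r so winding number = 0

0


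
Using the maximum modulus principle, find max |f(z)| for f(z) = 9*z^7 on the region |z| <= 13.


Step 1: On |z| = 13, |f(z)| = 9 * |z|^7 = 9 * 13^7
Step 2: By maximum modulus principle, maximum is on boundary.
Step 3: Maximum = 9 * 62748517 = 564736653

564736653


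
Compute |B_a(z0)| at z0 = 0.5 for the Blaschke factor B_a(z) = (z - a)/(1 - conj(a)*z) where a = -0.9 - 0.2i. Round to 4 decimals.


Step 1: Numerator z0 - a = 0.5 - (-0.9 - 0.2i) = 1.4 + 0.2i
Step 2: Denominator 1 - conj(a)*z0 = 1 - (-0.9 + 0.2i)*0.5 = 1.45 - 0.1i
Step 3: |z0 - a|^2 = 1.4^2 + 0.2^2 = 2; |1 - conj(a)*z0|^2 = 1.45^2 + (-0.1)^2 = 2.1125
Step 4: |B_a(0.5)| = sqrt(2 / 2.1125) = sqrt(0.946746)
Step 5: = 0.973

0.973


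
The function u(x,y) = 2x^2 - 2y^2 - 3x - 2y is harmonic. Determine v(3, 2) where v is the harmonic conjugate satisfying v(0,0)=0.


Step 1: v_x = -u_y = 4y + 2
Step 2: v_y = u_x = 4x - 3
Step 3: v = 4xy + 2x - 3y + C
Step 4: v(0,0) = 0 => C = 0
Step 5: v(3, 2) = 24

24


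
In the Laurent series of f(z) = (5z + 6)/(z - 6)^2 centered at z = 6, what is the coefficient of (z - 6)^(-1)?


Step 1: Write the numerator in powers of (z - 6): 5z + 6 = 5(z - 6) + (5*6 + 6) = 5(z - 6) + 36
Step 2: Divide by (z - 6)^2: f(z) = 36(z - 6)^(-2) + 5(z - 6)^(-1)
Step 3: This finite sum is the Laurent series of f about z = 6.
Step 4: Coefficient of (z - 6)^(-1) = coefficient of (z - 6) in the re-centred numerator = 5

5


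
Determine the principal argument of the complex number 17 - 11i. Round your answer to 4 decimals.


Step 1: z = 17 - 11i
Step 2: arg(z) = atan2(-11, 17)
Step 3: arg(z) = -0.5743

-0.5743


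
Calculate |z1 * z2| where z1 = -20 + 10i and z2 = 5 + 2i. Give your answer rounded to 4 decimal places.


Step 1: |z1| = sqrt((-20)^2 + 10^2) = sqrt(500)
Step 2: |z2| = sqrt(5^2 + 2^2) = sqrt(29)
Step 3: |z1*z2| = |z1|*|z2| = sqrt(500) * sqrt(29) = sqrt(500 * 29) = sqrt(14500)
Step 4: = 120.4159

120.4159


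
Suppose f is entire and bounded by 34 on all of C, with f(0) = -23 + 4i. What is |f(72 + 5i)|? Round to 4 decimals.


Step 1: By Liouville's theorem, a bounded entire function is constant.
Step 2: f(z) = f(0) = -23 + 4i for all z.
Step 3: |f(w)| = |-23 + 4i| = sqrt(529 + 16)
Step 4: = 23.3452

23.3452


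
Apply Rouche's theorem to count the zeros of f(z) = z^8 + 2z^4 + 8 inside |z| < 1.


Step 1: On |z| = 1 the three terms have sizes |z^8| = 1^8 = 1, |2z^4| = 2*1^4 = 2, |8| = 8
Step 2: The dominant term is g(z) = 8; let h(z) = z^8 + 2z^4 so f = g + h
Step 3: On |z| = 1: |g| = 8 and |h| <= 1 + 2 = 3
Step 4: Since 8 > 3, |h| < |g| on |z| = 1, so by Rouche f has the same number of zeros as g inside |z| < 1
Step 5: g(z) = 8 is a nonzero constant with no zeros inside |z| < 1. Answer = 0

0


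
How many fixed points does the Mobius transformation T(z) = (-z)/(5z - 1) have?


Step 1: Fixed points satisfy T(z) = z
Step 2: 5z^2 = 0
Step 3: Discriminant = 0^2 - 4*5*0 = 0
Step 4: Number of fixed points = 1

1


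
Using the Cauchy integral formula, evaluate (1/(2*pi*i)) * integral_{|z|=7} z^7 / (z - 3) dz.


Step 1: f(z) = z^7, a = 3 is inside |z| = 7
Step 2: By Cauchy integral formula: (1/(2pi*i)) * integral = f(a)
Step 3: f(3) = 3^7 = 2187

2187


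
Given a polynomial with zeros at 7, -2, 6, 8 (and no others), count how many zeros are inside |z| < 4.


Step 1: Check each root:
  z = 7: |7| = 7 >= 4
  z = -2: |-2| = 2 < 4
  z = 6: |6| = 6 >= 4
  z = 8: |8| = 8 >= 4
Step 2: Count = 1

1


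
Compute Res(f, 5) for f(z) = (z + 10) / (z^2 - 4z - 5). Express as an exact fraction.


Step 1: Q(z) = z^2 - 4z - 5 = (z - 5)(z + 1)
Step 2: Q'(z) = 2z - 4
Step 3: Q'(5) = 6, P(5) = 15
Step 4: Res = P(5)/Q'(5) = 15/6 = 5/2

5/2


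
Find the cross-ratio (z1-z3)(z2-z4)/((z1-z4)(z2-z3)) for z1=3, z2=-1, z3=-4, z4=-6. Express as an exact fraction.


Step 1: (z1-z3)(z2-z4) = 7 * 5 = 35
Step 2: (z1-z4)(z2-z3) = 9 * 3 = 27
Step 3: Cross-ratio = 35/27 = 35/27

35/27


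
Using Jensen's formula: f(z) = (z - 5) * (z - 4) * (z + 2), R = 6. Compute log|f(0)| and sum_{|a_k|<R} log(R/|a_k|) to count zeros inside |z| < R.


Jensen's formula: (1/2pi)*integral log|f(Re^it)|dt = log|f(0)| + sum_{|a_k|<R} log(R/|a_k|)
Step 1: f(0) = (-5) * (-4) * 2 = 40
Step 2: log|f(0)| = log|5| + log|4| + log|-2| = 3.6889
Step 3: Zeros inside |z| < 6: 5, 4, -2
Step 4: Jensen sum = log(6/5) + log(6/4) + log(6/2) = 1.6864
Step 5: n(R) = number of terms in the Jensen sum = count of zeros inside |z| < 6 = 3

3


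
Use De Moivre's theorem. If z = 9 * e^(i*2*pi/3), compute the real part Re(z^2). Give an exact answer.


Step 1: By De Moivre's theorem, z^2 = 9^2 * e^(i*2*2*pi/3) = 81 * (cos(4*pi/3) + i*sin(4*pi/3))
Step 2: |z|^2 = 9^2 = 81
Step 3: The angle 4*pi/3 already lies in [0, 2*pi)
Step 4: cos(4*pi/3) = -1/2
Step 5: Re(z^2) = 81 * (-1/2) = -81/2

-81/2


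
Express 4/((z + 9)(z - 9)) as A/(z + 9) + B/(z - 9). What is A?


Step 1: Multiply both sides by (z + 9) and set z = -9
Step 2: A = 4 / (-9 - 9)
Step 3: A = 4 / (-18)
Step 4: A = -2/9

-2/9


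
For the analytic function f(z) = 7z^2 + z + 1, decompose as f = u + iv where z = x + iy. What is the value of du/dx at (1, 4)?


Step 1: f(z) = 7(x+iy)^2 + (x+iy) + 1
Step 2: u = 7(x^2 - y^2) + x + 1
Step 3: u_x = 14x + 1
Step 4: At (1, 4): u_x = 14 + 1 = 15

15


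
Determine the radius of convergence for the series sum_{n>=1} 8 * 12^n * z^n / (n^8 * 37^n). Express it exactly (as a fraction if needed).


Step 1: General term a_n = 8 * 12^n / (n^8 * 37^n)
Step 2: By the root test, |a_n|^(1/n) = 8^(1/n) * 12 / (n^(8/n) * 37) -> 12/37 as n -> infinity (since 8^(1/n) -> 1 and n^(8/n) -> 1)
Step 3: R = 1/lim|a_n|^(1/n) = 37/12

37/12


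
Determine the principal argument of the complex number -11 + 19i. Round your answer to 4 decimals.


Step 1: z = -11 + 19i
Step 2: arg(z) = atan2(19, -11)
Step 3: arg(z) = 2.0956

2.0956


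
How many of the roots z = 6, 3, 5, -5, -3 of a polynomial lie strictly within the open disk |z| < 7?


Step 1: Check each root:
  z = 6: |6| = 6 < 7
  z = 3: |3| = 3 < 7
  z = 5: |5| = 5 < 7
  z = -5: |-5| = 5 < 7
  z = -3: |-3| = 3 < 7
Step 2: Count = 5

5


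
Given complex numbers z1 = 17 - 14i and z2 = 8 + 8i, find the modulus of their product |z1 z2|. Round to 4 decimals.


Step 1: |z1| = sqrt(17^2 + (-14)^2) = sqrt(485)
Step 2: |z2| = sqrt(8^2 + 8^2) = sqrt(128)
Step 3: |z1*z2| = |z1|*|z2| = sqrt(485) * sqrt(128) = sqrt(485 * 128) = sqrt(62080)
Step 4: = 249.1586

249.1586


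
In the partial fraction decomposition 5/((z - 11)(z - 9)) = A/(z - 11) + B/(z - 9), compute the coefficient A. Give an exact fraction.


Step 1: Multiply both sides by (z - 11) and set z = 11
Step 2: A = 5 / (11 - 9)
Step 3: A = 5 / 2
Step 4: A = 5/2

5/2


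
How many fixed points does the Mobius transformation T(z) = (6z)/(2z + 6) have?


Step 1: Fixed points satisfy T(z) = z
Step 2: 2z^2 = 0
Step 3: Discriminant = 0^2 - 4*2*0 = 0
Step 4: Number of fixed points = 1

1


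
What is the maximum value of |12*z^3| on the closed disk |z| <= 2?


Step 1: On |z| = 2, |f(z)| = 12 * |z|^3 = 12 * 2^3
Step 2: By maximum modulus principle, maximum is on boundary.
Step 3: Maximum = 12 * 8 = 96

96


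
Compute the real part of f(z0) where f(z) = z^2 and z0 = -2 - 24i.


Step 1: z0 = -2 - 24i
Step 2: z0^2 = (-2)^2 - (-24)^2 + 96i
Step 3: real part = 4 - 576 = -572

-572


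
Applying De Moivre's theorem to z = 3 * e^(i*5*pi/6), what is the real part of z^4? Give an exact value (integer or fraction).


Step 1: By De Moivre's theorem, z^4 = 3^4 * e^(i*4*5*pi/6) = 81 * (cos(10*pi/3) + i*sin(10*pi/3))
Step 2: |z|^4 = 3^4 = 81
Step 3: Reduce the angle mod 2*pi: 10*pi/3 - 2*pi = 4*pi/3
Step 4: cos(4*pi/3) = -1/2
Step 5: Re(z^4) = 81 * (-1/2) = -81/2

-81/2


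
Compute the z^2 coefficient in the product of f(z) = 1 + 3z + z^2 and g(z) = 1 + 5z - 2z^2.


Step 1: z^2 term in f*g comes from: (1)*(-2z^2) + (3z)*(5z) + (z^2)*(1)
Step 2: = -2 + 15 + 1
Step 3: = 14

14


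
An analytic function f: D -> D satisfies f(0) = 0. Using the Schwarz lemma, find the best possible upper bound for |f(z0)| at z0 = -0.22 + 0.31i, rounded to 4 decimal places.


Step 1: Schwarz lemma: if f: D -> D is analytic with f(0) = 0, then |f(z)| <= |z| for all z in D, and this is sharp (f(z) = z).
Step 2: |z0|^2 = (-0.22)^2 + 0.31^2 = 0.1445
Step 3: |z0| = sqrt(0.1445) = 0.380132
Step 4: Best bound = |z0| = 0.3801

0.3801


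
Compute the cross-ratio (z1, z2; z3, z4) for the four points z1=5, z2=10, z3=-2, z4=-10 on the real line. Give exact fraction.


Step 1: (z1-z3)(z2-z4) = 7 * 20 = 140
Step 2: (z1-z4)(z2-z3) = 15 * 12 = 180
Step 3: Cross-ratio = 140/180 = 7/9

7/9


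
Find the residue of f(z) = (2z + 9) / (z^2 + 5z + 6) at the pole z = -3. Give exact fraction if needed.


Step 1: Q(z) = z^2 + 5z + 6 = (z + 3)(z + 2)
Step 2: Q'(z) = 2z + 5
Step 3: Q'(-3) = -1, P(-3) = 3
Step 4: Res = P(-3)/Q'(-3) = 3/(-1) = -3

-3


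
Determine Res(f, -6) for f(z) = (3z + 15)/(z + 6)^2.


Step 1: Pole of order 2 at z = -6
Step 2: Res = lim d/dz [(z + 6)^2 * f(z)] as z -> -6
Step 3: (z + 6)^2 * f(z) = 3z + 15
Step 4: d/dz[3z + 15] = 3

3


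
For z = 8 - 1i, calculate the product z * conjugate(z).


Step 1: conj(z) = 8 + 1i
Step 2: z * conj(z) = 8^2 + (-1)^2
Step 3: = 64 + 1 = 65

65


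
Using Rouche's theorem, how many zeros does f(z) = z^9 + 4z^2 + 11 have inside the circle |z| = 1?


Step 1: On |z| = 1 the three terms have sizes |z^9| = 1^9 = 1, |4z^2| = 4*1^2 = 4, |11| = 11
Step 2: The dominant term is g(z) = 11; let h(z) = z^9 + 4z^2 so f = g + h
Step 3: On |z| = 1: |g| = 11 and |h| <= 1 + 4 = 5
Step 4: Since 11 > 5, |h| < |g| on |z| = 1, so by Rouche f has the same number of zeros as g inside |z| < 1
Step 5: g(z) = 11 is a nonzero constant with no zeros inside |z| < 1. Answer = 0

0


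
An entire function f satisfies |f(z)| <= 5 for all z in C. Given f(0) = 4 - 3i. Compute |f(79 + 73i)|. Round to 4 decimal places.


Step 1: By Liouville's theorem, a bounded entire function is constant.
Step 2: f(z) = f(0) = 4 - 3i for all z.
Step 3: |f(w)| = |4 - 3i| = sqrt(16 + 9)
Step 4: = 5.0

5.0


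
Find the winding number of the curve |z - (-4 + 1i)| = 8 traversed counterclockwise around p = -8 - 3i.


Step 1: Center c = (-4, 1), radius = 8
Step 2: |p - c|^2 = (-4)^2 + (-4)^2 = 32
Step 3: r^2 = 64
Step 4: |p-c| < r so winding number = 1

1


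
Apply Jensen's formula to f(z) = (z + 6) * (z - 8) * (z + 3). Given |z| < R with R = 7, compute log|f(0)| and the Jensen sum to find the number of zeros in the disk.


Jensen's formula: (1/2pi)*integral log|f(Re^it)|dt = log|f(0)| + sum_{|a_k|<R} log(R/|a_k|)
Step 1: f(0) = 6 * (-8) * 3 = -144
Step 2: log|f(0)| = log|-6| + log|8| + log|-3| = 4.9698
Step 3: Zeros inside |z| < 7: -6, -3
Step 4: Jensen sum = log(7/6) + log(7/3) = 1.0014
Step 5: n(R) = number of terms in the Jensen sum = count of zeros inside |z| < 7 = 2

2


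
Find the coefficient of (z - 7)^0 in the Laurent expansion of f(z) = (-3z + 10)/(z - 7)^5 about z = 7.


Step 1: Write the numerator in powers of (z - 7): -3z + 10 = -3(z - 7) + (-3*7 + 10) = -3(z - 7) - 11
Step 2: Divide by (z - 7)^5: f(z) = -11(z - 7)^(-5) - 3(z - 7)^(-4)
Step 3: This finite sum is the Laurent series of f about z = 7.
Step 4: Only the powers -5 and -4 appear, so the coefficient of (z - 7)^0 = 0

0


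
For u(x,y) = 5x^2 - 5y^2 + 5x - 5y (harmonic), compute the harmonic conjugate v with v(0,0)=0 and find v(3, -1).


Step 1: v_x = -u_y = 10y + 5
Step 2: v_y = u_x = 10x + 5
Step 3: v = 10xy + 5x + 5y + C
Step 4: v(0,0) = 0 => C = 0
Step 5: v(3, -1) = -20

-20


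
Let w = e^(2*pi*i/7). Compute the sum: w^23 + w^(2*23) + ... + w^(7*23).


Step 1: The sum sum_{j=1}^{n} w^(k*j) equals n if n | k, else 0.
Step 2: Here n = 7, k = 23
Step 3: Does n divide k? 7 | 23 -> False
Step 4: Sum = 0

0


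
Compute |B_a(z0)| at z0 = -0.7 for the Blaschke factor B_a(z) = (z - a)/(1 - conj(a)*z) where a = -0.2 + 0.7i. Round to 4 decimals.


Step 1: Numerator z0 - a = -0.7 - (-0.2 + 0.7i) = -0.5 - 0.7i
Step 2: Denominator 1 - conj(a)*z0 = 1 - (-0.2 - 0.7i)*(-0.7) = 0.86 - 0.49i
Step 3: |z0 - a|^2 = (-0.5)^2 + (-0.7)^2 = 0.74; |1 - conj(a)*z0|^2 = 0.86^2 + (-0.49)^2 = 0.9797
Step 4: |B_a(-0.7)| = sqrt(0.74 / 0.9797) = sqrt(0.755333)
Step 5: = 0.8691

0.8691


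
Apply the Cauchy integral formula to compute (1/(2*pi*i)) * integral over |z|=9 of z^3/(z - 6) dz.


Step 1: f(z) = z^3, a = 6 is inside |z| = 9
Step 2: By Cauchy integral formula: (1/(2pi*i)) * integral = f(a)
Step 3: f(6) = 6^3 = 216

216


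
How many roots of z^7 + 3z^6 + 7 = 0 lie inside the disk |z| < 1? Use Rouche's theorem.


Step 1: On |z| = 1 the three terms have sizes |z^7| = 1^7 = 1, |3z^6| = 3*1^6 = 3, |7| = 7
Step 2: The dominant term is g(z) = 7; let h(z) = z^7 + 3z^6 so f = g + h
Step 3: On |z| = 1: |g| = 7 and |h| <= 1 + 3 = 4
Step 4: Since 7 > 4, |h| < |g| on |z| = 1, so by Rouche f has the same number of zeros as g inside |z| < 1
Step 5: g(z) = 7 is a nonzero constant with no zeros inside |z| < 1. Answer = 0

0


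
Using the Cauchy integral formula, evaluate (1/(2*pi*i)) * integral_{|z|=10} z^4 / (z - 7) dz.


Step 1: f(z) = z^4, a = 7 is inside |z| = 10
Step 2: By Cauchy integral formula: (1/(2pi*i)) * integral = f(a)
Step 3: f(7) = 7^4 = 2401

2401


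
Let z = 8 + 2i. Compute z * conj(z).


Step 1: conj(z) = 8 - 2i
Step 2: z * conj(z) = 8^2 + 2^2
Step 3: = 64 + 4 = 68

68


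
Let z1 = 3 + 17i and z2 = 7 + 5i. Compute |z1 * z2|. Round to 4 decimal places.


Step 1: |z1| = sqrt(3^2 + 17^2) = sqrt(298)
Step 2: |z2| = sqrt(7^2 + 5^2) = sqrt(74)
Step 3: |z1*z2| = |z1|*|z2| = sqrt(298) * sqrt(74) = sqrt(298 * 74) = sqrt(22052)
Step 4: = 148.4992

148.4992


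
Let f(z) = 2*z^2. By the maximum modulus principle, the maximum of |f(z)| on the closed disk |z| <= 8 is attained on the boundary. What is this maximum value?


Step 1: On |z| = 8, |f(z)| = 2 * |z|^2 = 2 * 8^2
Step 2: By maximum modulus principle, maximum is on boundary.
Step 3: Maximum = 2 * 64 = 128

128


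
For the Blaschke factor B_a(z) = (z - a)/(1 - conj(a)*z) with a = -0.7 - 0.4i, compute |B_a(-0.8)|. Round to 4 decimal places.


Step 1: Numerator z0 - a = -0.8 - (-0.7 - 0.4i) = -0.1 + 0.4i
Step 2: Denominator 1 - conj(a)*z0 = 1 - (-0.7 + 0.4i)*(-0.8) = 0.44 + 0.32i
Step 3: |z0 - a|^2 = (-0.1)^2 + 0.4^2 = 0.17; |1 - conj(a)*z0|^2 = 0.44^2 + 0.32^2 = 0.296
Step 4: |B_a(-0.8)| = sqrt(0.17 / 0.296) = sqrt(0.574324)
Step 5: = 0.7578

0.7578


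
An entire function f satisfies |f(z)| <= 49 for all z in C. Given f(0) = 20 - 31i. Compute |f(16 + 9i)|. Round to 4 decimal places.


Step 1: By Liouville's theorem, a bounded entire function is constant.
Step 2: f(z) = f(0) = 20 - 31i for all z.
Step 3: |f(w)| = |20 - 31i| = sqrt(400 + 961)
Step 4: = 36.8917

36.8917


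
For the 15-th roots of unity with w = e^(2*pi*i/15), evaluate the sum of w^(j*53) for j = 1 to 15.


Step 1: The sum sum_{j=1}^{n} w^(k*j) equals n if n | k, else 0.
Step 2: Here n = 15, k = 53
Step 3: Does n divide k? 15 | 53 -> False
Step 4: Sum = 0

0


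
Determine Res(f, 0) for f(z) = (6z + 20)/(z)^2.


Step 1: Pole of order 2 at z = 0
Step 2: Res = lim d/dz [(z)^2 * f(z)] as z -> 0
Step 3: (z)^2 * f(z) = 6z + 20
Step 4: d/dz[6z + 20] = 6

6


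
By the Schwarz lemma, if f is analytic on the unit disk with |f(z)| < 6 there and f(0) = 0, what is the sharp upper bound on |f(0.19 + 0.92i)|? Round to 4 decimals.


Step 1: g = f/6 maps D -> D with g(0) = 0, so by the Schwarz lemma |g(z)| <= |z|, i.e. |f(z)| <= 6|z|; this is sharp (f(z) = 6z).
Step 2: |z0|^2 = 0.19^2 + 0.92^2 = 0.8825
Step 3: |z0| = sqrt(0.8825) = 0.939415
Step 4: Best bound = 6 * |z0| = 6 * 0.939415 = 5.6365

5.6365


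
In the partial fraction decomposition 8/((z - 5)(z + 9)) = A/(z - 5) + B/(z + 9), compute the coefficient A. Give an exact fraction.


Step 1: Multiply both sides by (z - 5) and set z = 5
Step 2: A = 8 / (5 + 9)
Step 3: A = 8 / 14
Step 4: A = 4/7

4/7
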